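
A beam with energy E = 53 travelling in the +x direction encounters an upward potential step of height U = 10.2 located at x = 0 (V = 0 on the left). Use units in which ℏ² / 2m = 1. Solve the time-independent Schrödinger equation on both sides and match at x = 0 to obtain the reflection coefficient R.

The wavenumbers are k₁ = √(2mE)/ℏ = 7.280 on the left and k₂ = √(2m(E − U))/ℏ = 6.542 on the right.
Continuity of ψ and ψ′ at the step yields the reflection amplitude r = (k₁ − k₂)/(k₁ + k₂) = 0.05339; thus R = |r|² = 0.002850, T = 0.9971.

R = 0.00285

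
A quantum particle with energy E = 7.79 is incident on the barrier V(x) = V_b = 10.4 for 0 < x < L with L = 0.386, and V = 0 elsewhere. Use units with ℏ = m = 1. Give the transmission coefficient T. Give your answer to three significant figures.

T = 0.429

Since E < V_b the interior solution is evanescent with decay constant κ = √(2m(V_b − E))/ℏ = 2.285.
κL = 0.8819, sinh(κL) = 1.001.
Matching ψ, ψ′ at both faces gives T = [1 + V_b² sinh²(κL) / (4E(V_b − E))]⁻¹ = 1/2.332 = 0.429.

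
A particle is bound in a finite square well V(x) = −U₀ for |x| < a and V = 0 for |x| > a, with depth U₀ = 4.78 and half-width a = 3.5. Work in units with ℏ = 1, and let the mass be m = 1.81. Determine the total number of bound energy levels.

The dimensionless depth is z₀ = a√(2mU₀)/ℏ = 3.5 × √(17.30) = 14.56.
The even/odd transcendental equations gain one root per π/2 in z₀, giving N = 1 + ⌊2z₀/π⌋ = 1 + ⌊9.269⌋ = 10.

N = 10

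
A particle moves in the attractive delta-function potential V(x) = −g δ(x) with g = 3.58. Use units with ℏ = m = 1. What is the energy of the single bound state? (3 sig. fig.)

E = -6.41

The bound state is ψ(x) = √κ e^{−κ|x|}. The derivative jump ψ'(0⁺) − ψ'(0⁻) = −(2mg/ℏ²)ψ(0) fixes κ = mg/ℏ² = 3.580.
Then E = −ℏ²κ²/(2m) = −mg²/(2ℏ²) = -6.408.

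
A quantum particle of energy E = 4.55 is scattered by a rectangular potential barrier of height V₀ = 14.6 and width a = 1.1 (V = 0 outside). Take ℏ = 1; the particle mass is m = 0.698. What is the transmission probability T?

E < V₀: inside the barrier ψ ∝ e^{±κx} with κ = √(2m(V₀ − E))/ℏ = 3.746.
κa = 4.120, sinh(κa) = 30.78.
Matching ψ, ψ′ at both faces gives T = [1 + V₀² sinh²(κa) / (4E(V₀ − E))]⁻¹ = 1/1105 = 0.000905.

T = 0.000905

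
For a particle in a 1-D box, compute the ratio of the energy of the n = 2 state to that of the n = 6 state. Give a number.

E_n = n²π²ℏ²/(2mL²) so the ratio is n₂²/n₁² = 4/36 = 0.111111.

0.111111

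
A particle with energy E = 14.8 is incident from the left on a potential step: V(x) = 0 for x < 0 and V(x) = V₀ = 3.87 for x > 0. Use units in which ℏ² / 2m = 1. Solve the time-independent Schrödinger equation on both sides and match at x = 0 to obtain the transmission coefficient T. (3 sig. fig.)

T = 0.994

On each side the TISE gives plane waves with k = √(2m(E − V))/ℏ: k₁ = √(2·½·14.8) = 3.847, k₂ = √(2·½·10.93) = 3.306.
Continuity of ψ and ψ′ at the step yields the reflection amplitude r = (k₁ − k₂)/(k₁ + k₂) = 0.07563; thus R = |r|² = 0.005721, T = 0.9943.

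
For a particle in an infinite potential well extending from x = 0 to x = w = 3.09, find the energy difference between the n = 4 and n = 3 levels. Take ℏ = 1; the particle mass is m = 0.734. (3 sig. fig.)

ΔE = 4.93

E_n = n²π²ℏ²/(2mw²), so ΔE = (4² − 3²) π²ℏ²/(2mw²).
ΔE = 7 × π² / (2 × 0.734 × 3.09²) = 4.929.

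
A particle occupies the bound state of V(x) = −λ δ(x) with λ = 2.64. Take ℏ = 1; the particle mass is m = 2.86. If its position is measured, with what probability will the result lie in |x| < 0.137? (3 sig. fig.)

The normalised bound state is ψ = √κ e^{−κ|x|} with κ = mλ/ℏ² = 7.550.
P(|x| < d) = ∫_{−d}^{d} κ e^{−2κ|x|} dx = 1 − e^{−2κd} = 1 − e^{−2.069} = 0.8737.

P = 0.874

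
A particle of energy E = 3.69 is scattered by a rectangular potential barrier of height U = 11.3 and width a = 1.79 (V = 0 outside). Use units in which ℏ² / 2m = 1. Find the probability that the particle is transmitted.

T = 0.000181

Since E < U the interior solution is evanescent with decay constant κ = √(2m(U − E))/ℏ = 2.759.
κa = 4.938, sinh(κa) = 69.74.
Matching ψ, ψ′ at both faces gives T = [1 + U² sinh²(κa) / (4E(U − E))]⁻¹ = 1/5530 = 0.000181.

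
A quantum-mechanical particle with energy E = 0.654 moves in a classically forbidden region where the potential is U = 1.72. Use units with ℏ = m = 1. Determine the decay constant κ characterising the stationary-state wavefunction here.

κ = 1.46

Since E < U the TISE in this region is ψ'' = κ²ψ with κ = √(2m(U − E))/ℏ.
κ = √(2 × 1 × 1.066) = 1.460.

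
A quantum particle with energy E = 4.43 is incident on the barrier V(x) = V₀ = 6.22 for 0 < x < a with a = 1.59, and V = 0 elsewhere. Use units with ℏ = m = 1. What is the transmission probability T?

Since E < V₀ the interior solution is evanescent with decay constant κ = √(2m(V₀ − E))/ℏ = 1.892.
κa = 3.008, sinh(κa) = 10.10.
Matching ψ, ψ′ at both faces gives T = [1 + V₀² sinh²(κa) / (4E(V₀ − E))]⁻¹ = 1/125.5 = 0.00797.

T = 0.00797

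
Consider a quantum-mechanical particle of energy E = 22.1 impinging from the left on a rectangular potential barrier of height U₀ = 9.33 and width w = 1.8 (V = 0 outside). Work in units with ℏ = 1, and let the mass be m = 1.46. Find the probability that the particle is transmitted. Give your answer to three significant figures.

T = 0.928

Above the barrier the interior wavenumber is k₂ = √(2m(E − U₀))/ℏ = 6.106, giving phase k₂w = 10.99.
Matching at both interfaces gives T⁻¹ = 1 + U₀² sin²(k₂w) / [4E(E − U₀)] = 1.077, hence T = 0.928.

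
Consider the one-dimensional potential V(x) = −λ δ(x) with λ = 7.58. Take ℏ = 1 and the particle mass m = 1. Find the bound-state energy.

For x ≠ 0 the bound state is ψ ∝ e^{−κ|x|}; integrating the TISE across the delta gives the cusp condition 2κ = 2mλ/ℏ², so κ = 7.580.
Then E = −ℏ²κ²/(2m) = −mλ²/(2ℏ²) = -28.73.

E = -28.7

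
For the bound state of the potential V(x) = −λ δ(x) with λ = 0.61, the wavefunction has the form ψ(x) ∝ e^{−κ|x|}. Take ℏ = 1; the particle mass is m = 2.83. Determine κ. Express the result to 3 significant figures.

Integrate −(ℏ²/2m)ψ'' − λδ(x)ψ = Eψ from −ε to +ε: the ψ'' term gives ψ'(0⁺) − ψ'(0⁻) and the δ term gives −(2mλ/ℏ²)ψ(0).
With ψ ∝ e^{−κ|x|} this yields −2κ = −2mλ/ℏ², so κ = mλ/ℏ² = 1.726.

κ = 1.73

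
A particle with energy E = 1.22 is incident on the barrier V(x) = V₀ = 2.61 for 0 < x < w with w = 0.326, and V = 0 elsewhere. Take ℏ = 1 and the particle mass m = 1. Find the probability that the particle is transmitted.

E < V₀: inside the barrier ψ ∝ e^{±κx} with κ = √(2m(V₀ − E))/ℏ = 1.667.
κw = 0.5436, sinh(κw) = 0.5707.
Matching ψ, ψ′ at both faces gives T = [1 + V₀² sinh²(κw) / (4E(V₀ − E))]⁻¹ = 1/1.327 = 0.754.

T = 0.754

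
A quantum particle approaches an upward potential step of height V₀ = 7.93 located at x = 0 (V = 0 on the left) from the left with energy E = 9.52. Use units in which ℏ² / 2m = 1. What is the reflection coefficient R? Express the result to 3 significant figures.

On each side the TISE gives plane waves with k = √(2m(E − V))/ℏ: k₁ = √(2·½·9.52) = 3.085, k₂ = √(2·½·1.59) = 1.261.
Matching ψ and ψ′ at x = 0 gives r = (k₁ − k₂)/(k₁ + k₂), so R = r² = 0.1762 and T = 1 − R = 0.8238.

R = 0.176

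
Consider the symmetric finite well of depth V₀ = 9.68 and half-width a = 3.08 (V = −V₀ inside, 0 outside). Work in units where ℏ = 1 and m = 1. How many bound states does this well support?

N = 9

The dimensionless depth is z₀ = a√(2mV₀)/ℏ = 3.08 × √(19.36) = 13.55.
A new bound state (alternating even/odd) appears each time z₀ passes a multiple of π/2, so N = ⌊2z₀/π⌋ + 1 = ⌊8.627⌋ + 1 = 9.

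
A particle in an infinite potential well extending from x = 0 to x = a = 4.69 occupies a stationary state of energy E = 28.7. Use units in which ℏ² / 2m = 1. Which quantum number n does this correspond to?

n = 8

For an infinite well E_n = n²π²ℏ²/(2ma²), so n = (a/πℏ)√(2mE).
n = (4.69/π) × √(2 × 0.5 × 28.7) = 7.998 → n = 8.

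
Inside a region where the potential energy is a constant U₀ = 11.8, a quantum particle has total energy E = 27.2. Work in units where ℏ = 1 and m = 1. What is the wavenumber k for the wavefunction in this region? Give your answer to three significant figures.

k = 5.55

With E > U₀ the solution is oscillatory, ψ ∝ e^{±ikx} with k = √(2m(E − U₀))/ℏ.
k = √(2 × 1 × 15.4) = 5.550.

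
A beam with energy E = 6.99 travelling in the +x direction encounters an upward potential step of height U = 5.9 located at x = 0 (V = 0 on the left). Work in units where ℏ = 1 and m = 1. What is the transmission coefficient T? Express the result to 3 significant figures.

On each side the TISE gives plane waves with k = √(2m(E − V))/ℏ: k₁ = √(2·1·6.99) = 3.739, k₂ = √(2·1·1.09) = 1.476.
Matching ψ and ψ′ at x = 0 gives r = (k₁ − k₂)/(k₁ + k₂), so R = r² = 0.1882 and T = 1 − R = 0.8118.

T = 0.812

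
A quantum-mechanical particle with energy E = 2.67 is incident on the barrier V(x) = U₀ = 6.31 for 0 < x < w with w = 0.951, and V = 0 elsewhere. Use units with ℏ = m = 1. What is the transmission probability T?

T = 0.0228

Since E < U₀ the interior solution is evanescent with decay constant κ = √(2m(U₀ − E))/ℏ = 2.698.
κw = 2.566, sinh(κw) = 6.468.
Matching ψ, ψ′ at both faces gives T = [1 + U₀² sinh²(κw) / (4E(U₀ − E))]⁻¹ = 1/43.85 = 0.0228.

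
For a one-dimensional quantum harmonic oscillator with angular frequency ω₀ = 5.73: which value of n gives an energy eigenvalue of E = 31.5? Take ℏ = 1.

E_n = ℏω₀(n + ½) ⇒ n = E/(ℏω₀) − ½ = 31.5/5.73 − 0.5 = 4.997 → n = 5.

n = 5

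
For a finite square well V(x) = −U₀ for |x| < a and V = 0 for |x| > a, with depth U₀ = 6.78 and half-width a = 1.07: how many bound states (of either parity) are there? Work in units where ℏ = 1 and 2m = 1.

N = 2

Define the well-strength parameter z₀ = (a/ℏ)√(2mU₀) = 1.07 × √(2·0.5·6.78) = 2.786.
The even/odd transcendental equations gain one root per π/2 in z₀, giving N = 1 + ⌊2z₀/π⌋ = 1 + ⌊1.774⌋ = 2.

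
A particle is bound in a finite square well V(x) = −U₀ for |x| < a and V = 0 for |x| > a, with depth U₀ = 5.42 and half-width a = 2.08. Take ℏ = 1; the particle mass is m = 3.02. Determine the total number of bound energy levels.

The dimensionless depth is z₀ = a√(2mU₀)/ℏ = 2.08 × √(32.74) = 11.90.
A new bound state (alternating even/odd) appears each time z₀ passes a multiple of π/2, so N = ⌊2z₀/π⌋ + 1 = ⌊7.576⌋ + 1 = 8.

N = 8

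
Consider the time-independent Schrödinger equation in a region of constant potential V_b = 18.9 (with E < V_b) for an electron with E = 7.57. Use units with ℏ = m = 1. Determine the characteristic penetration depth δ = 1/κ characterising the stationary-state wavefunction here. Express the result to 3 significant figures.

Since E < V_b the TISE in this region is ψ'' = κ²ψ with κ = √(2m(V_b − E))/ℏ.
κ = √(2 × 1 × 11.33) = 4.760. The penetration depth is δ = 1/κ = 0.210.

δ = 0.210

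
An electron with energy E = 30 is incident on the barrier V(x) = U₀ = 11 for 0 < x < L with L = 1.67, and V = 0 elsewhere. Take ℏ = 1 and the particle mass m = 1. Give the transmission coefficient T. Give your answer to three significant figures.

Above the barrier the interior wavenumber is k₂ = √(2m(E − U₀))/ℏ = 6.164, giving phase k₂L = 10.29.
Matching at both interfaces gives T⁻¹ = 1 + U₀² sin²(k₂L) / [4E(E − U₀)] = 1.031, hence T = 0.970.

T = 0.970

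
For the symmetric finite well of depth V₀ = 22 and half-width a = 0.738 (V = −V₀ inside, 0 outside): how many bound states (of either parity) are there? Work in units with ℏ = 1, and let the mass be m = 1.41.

The dimensionless depth is z₀ = a√(2mV₀)/ℏ = 0.738 × √(62.04) = 5.813.
A new bound state (alternating even/odd) appears each time z₀ passes a multiple of π/2, so N = ⌊2z₀/π⌋ + 1 = ⌊3.701⌋ + 1 = 4.

N = 4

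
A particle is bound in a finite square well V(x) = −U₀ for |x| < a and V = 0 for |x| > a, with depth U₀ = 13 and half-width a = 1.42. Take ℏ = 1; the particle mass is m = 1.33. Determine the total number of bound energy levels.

Define the well-strength parameter z₀ = (a/ℏ)√(2mU₀) = 1.42 × √(2·1.33·13) = 8.350.
A new bound state (alternating even/odd) appears each time z₀ passes a multiple of π/2, so N = ⌊2z₀/π⌋ + 1 = ⌊5.316⌋ + 1 = 6.

N = 6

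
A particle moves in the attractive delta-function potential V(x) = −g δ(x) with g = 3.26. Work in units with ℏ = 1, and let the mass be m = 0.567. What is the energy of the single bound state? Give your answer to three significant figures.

E = -3.01

For x ≠ 0 the bound state is ψ ∝ e^{−κ|x|}; integrating the TISE across the delta gives the cusp condition 2κ = 2mg/ℏ², so κ = 1.848.
Then E = −ℏ²κ²/(2m) = −mg²/(2ℏ²) = -3.013.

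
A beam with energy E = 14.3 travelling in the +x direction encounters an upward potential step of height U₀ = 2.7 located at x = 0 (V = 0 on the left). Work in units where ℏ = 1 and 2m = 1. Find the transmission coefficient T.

On each side the TISE gives plane waves with k = √(2m(E − V))/ℏ: k₁ = √(2·½·14.3) = 3.782, k₂ = √(2·½·11.6) = 3.406.
Matching ψ and ψ′ at x = 0 gives r = (k₁ − k₂)/(k₁ + k₂), so R = r² = 0.002732 and T = 1 − R = 0.9973.

T = 0.997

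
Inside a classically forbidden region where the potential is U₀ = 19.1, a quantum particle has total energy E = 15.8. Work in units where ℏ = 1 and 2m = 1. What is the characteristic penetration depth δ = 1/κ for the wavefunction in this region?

Since E < U₀ the TISE in this region is ψ'' = κ²ψ with κ = √(2m(U₀ − E))/ℏ.
κ = √(2 × 0.5 × 3.3) = 1.817. The penetration depth is δ = 1/κ = 0.550.

δ = 0.550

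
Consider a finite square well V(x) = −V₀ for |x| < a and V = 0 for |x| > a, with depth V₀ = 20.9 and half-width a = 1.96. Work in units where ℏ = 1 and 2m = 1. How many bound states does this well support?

The dimensionless depth is z₀ = a√(2mV₀)/ℏ = 1.96 × √(20.90) = 8.960.
A new bound state (alternating even/odd) appears each time z₀ passes a multiple of π/2, so N = ⌊2z₀/π⌋ + 1 = ⌊5.704⌋ + 1 = 6.

N = 6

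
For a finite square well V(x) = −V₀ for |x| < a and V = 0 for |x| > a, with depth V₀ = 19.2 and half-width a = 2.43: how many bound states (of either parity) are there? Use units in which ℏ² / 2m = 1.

The dimensionless depth is z₀ = a√(2mV₀)/ℏ = 2.43 × √(19.20) = 10.65.
A new bound state (alternating even/odd) appears each time z₀ passes a multiple of π/2, so N = ⌊2z₀/π⌋ + 1 = ⌊6.779⌋ + 1 = 7.

N = 7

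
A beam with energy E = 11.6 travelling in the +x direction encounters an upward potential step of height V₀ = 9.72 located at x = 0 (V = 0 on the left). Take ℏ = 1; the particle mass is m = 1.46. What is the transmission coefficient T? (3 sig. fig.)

T = 0.819

On each side the TISE gives plane waves with k = √(2m(E − V))/ℏ: k₁ = √(2·1.46·11.6) = 5.820, k₂ = √(2·1.46·1.88) = 2.343.
Matching ψ and ψ′ at x = 0 gives r = (k₁ − k₂)/(k₁ + k₂), so R = r² = 0.1814 and T = 1 − R = 0.8186.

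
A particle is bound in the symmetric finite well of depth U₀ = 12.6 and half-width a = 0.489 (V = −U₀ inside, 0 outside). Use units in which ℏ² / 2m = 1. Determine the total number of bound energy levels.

N = 2

Define the well-strength parameter z₀ = (a/ℏ)√(2mU₀) = 0.489 × √(2·0.5·12.6) = 1.736.
The even/odd transcendental equations gain one root per π/2 in z₀, giving N = 1 + ⌊2z₀/π⌋ = 1 + ⌊1.105⌋ = 2.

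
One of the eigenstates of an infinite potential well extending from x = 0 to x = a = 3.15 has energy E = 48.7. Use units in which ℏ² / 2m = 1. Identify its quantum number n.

n = 7

From E_n = n²π²ℏ²/(2ma²) invert to n = √(2ma²E)/(πℏ).
n = (3.15/π) × √(2 × 0.5 × 48.7) = 6.997 → n = 7.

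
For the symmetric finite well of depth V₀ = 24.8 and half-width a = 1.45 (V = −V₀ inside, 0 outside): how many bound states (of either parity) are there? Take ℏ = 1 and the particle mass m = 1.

N = 7

The dimensionless depth is z₀ = a√(2mV₀)/ℏ = 1.45 × √(49.60) = 10.21.
A new bound state (alternating even/odd) appears each time z₀ passes a multiple of π/2, so N = ⌊2z₀/π⌋ + 1 = ⌊6.501⌋ + 1 = 7.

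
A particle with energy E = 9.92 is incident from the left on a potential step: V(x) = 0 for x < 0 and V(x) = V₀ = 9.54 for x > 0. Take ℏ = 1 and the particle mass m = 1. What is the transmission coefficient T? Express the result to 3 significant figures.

T = 0.548

On each side the TISE gives plane waves with k = √(2m(E − V))/ℏ: k₁ = √(2·1·9.92) = 4.454, k₂ = √(2·1·0.38) = 0.8718.
Continuity of ψ and ψ′ at the step yields the reflection amplitude r = (k₁ − k₂)/(k₁ + k₂) = 0.6726; thus R = |r|² = 0.4524, T = 0.5476.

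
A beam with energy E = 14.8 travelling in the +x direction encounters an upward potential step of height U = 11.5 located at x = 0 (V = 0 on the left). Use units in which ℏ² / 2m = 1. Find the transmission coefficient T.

T = 0.871

The wavenumbers are k₁ = √(2mE)/ℏ = 3.847 on the left and k₂ = √(2m(E − U))/ℏ = 1.817 on the right.
Continuity of ψ and ψ′ at the step yields the reflection amplitude r = (k₁ − k₂)/(k₁ + k₂) = 0.3585; thus R = |r|² = 0.1285, T = 0.8715.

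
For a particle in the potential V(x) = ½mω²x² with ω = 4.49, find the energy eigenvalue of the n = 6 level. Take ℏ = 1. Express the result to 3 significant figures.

Using E_n = (n + ½)ℏω: E_6 = 6.5 × 4.49 = 29.19.

E = 29.2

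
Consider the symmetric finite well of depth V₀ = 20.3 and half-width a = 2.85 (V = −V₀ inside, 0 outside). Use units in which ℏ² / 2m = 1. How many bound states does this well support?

The dimensionless depth is z₀ = a√(2mV₀)/ℏ = 2.85 × √(20.30) = 12.84.
A new bound state (alternating even/odd) appears each time z₀ passes a multiple of π/2, so N = ⌊2z₀/π⌋ + 1 = ⌊8.175⌋ + 1 = 9.

N = 9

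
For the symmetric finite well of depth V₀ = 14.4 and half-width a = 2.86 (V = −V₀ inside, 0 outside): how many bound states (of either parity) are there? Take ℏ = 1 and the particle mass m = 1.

Define the well-strength parameter z₀ = (a/ℏ)√(2mV₀) = 2.86 × √(2·1·14.4) = 15.35.
The even/odd transcendental equations gain one root per π/2 in z₀, giving N = 1 + ⌊2z₀/π⌋ = 1 + ⌊9.771⌋ = 10.

N = 10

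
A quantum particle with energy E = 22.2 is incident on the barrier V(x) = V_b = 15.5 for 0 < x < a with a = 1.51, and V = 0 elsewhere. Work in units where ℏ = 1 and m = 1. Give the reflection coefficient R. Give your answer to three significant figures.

Above the barrier the interior wavenumber is k₂ = √(2m(E − V_b))/ℏ = 3.661, giving phase k₂a = 5.528.
T = [1 + V_b² sin²(k₂a) / (4E(E − V_b))]⁻¹ = 1/1.190 = 0.840.
R = 1 − T = 0.160.

R = 0.160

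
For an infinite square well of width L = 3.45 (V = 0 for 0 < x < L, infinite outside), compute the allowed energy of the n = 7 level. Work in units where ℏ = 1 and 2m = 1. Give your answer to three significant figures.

Requiring ψ(0) = ψ(L) = 0 quantises k = nπ/L, hence E_n = ℏ²k²/2m = n²π²ℏ²/(2mL²).
E_7 = 7² × π² / (2 × 0.5 × 3.45²) = 40.63.

E = 40.6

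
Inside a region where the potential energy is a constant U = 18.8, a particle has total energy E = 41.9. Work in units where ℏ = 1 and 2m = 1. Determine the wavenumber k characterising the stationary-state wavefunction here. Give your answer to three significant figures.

With E > U the solution is oscillatory, ψ ∝ e^{±ikx} with k = √(2m(E − U))/ℏ.
k = √(2 × 0.5 × 23.1) = 4.806.

k = 4.81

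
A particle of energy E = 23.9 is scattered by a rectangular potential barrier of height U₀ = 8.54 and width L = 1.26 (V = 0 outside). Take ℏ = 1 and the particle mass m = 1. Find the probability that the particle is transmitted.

T = 0.980

E > U₀: inside the barrier k₂ = √(2m(E − U₀))/ℏ = 5.543, k₂L = 6.984.
T = [1 + U₀² sin²(k₂L) / (4E(E − U₀))]⁻¹ = 1/1.021 = 0.980.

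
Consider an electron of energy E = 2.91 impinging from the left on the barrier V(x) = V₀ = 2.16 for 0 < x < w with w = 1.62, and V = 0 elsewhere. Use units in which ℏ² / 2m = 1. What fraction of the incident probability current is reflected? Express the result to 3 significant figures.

R = 0.342

Above the barrier the interior wavenumber is k₂ = √(2m(E − V₀))/ℏ = 0.8660, giving phase k₂w = 1.403.
Matching at both interfaces gives T⁻¹ = 1 + V₀² sin²(k₂w) / [4E(E − V₀)] = 1.520, hence T = 0.658.
R = 1 − T = 0.342.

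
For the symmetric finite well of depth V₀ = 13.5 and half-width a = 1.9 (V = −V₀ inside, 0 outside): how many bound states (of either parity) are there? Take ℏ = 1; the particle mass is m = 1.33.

The dimensionless depth is z₀ = a√(2mV₀)/ℏ = 1.9 × √(35.91) = 11.39.
The even/odd transcendental equations gain one root per π/2 in z₀, giving N = 1 + ⌊2z₀/π⌋ = 1 + ⌊7.248⌋ = 8.

N = 8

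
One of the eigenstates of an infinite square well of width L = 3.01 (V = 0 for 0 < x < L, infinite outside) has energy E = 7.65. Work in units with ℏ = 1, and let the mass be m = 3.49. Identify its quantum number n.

From E_n = n²π²ℏ²/(2mL²) invert to n = √(2mL²E)/(πℏ).
n = (3.01/π) × √(2 × 3.49 × 7.65) = 7.001 → n = 7.

n = 7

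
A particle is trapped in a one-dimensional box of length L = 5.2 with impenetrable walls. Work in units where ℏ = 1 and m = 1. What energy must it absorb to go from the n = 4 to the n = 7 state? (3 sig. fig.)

E_n = n²π²ℏ²/(2mL²), so ΔE = (7² − 4²) π²ℏ²/(2mL²).
ΔE = 33 × π² / (2 × 1 × 5.2²) = 6.023.

ΔE = 6.02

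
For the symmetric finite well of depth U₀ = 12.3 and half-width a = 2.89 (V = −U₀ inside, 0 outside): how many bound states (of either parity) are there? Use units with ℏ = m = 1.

N = 10

Define the well-strength parameter z₀ = (a/ℏ)√(2mU₀) = 2.89 × √(2·1·12.3) = 14.33.
A new bound state (alternating even/odd) appears each time z₀ passes a multiple of π/2, so N = ⌊2z₀/π⌋ + 1 = ⌊9.125⌋ + 1 = 10.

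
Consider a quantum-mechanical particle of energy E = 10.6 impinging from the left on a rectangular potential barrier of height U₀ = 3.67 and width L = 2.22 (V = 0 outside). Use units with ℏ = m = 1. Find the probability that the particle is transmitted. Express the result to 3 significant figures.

Above the barrier the interior wavenumber is k₂ = √(2m(E − U₀))/ℏ = 3.723, giving phase k₂L = 8.265.
Matching at both interfaces gives T⁻¹ = 1 + U₀² sin²(k₂L) / [4E(E − U₀)] = 1.039, hence T = 0.963.

T = 0.963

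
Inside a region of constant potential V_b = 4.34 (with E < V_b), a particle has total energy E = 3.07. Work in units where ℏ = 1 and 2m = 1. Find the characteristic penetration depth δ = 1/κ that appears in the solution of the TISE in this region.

Since E < V_b the TISE in this region is ψ'' = κ²ψ with κ = √(2m(V_b − E))/ℏ.
κ = √(2 × 0.5 × 1.27) = 1.127. The penetration depth is δ = 1/κ = 0.887.

δ = 0.887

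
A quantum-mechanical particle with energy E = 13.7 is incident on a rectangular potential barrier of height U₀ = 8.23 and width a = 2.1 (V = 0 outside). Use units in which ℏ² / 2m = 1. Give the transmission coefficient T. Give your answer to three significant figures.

E > U₀: inside the barrier k₂ = √(2m(E − U₀))/ℏ = 2.339, k₂a = 4.911.
T = [1 + U₀² sin²(k₂a) / (4E(E − U₀))]⁻¹ = 1/1.217 = 0.822.

T = 0.822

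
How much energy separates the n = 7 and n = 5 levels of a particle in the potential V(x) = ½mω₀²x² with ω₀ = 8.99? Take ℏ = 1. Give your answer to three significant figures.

E_n = ℏω₀(n + ½), so ΔE = (7 − 5) ℏω₀ = 2 × 8.99 = 17.98.

ΔE = 18.0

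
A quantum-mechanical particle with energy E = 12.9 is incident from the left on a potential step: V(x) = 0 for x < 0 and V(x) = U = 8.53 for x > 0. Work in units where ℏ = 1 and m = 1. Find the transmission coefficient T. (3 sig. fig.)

The wavenumbers are k₁ = √(2mE)/ℏ = 5.079 on the left and k₂ = √(2m(E − U))/ℏ = 2.956 on the right.
Matching ψ and ψ′ at x = 0 gives r = (k₁ − k₂)/(k₁ + k₂), so R = r² = 0.06980 and T = 1 − R = 0.9302.

T = 0.930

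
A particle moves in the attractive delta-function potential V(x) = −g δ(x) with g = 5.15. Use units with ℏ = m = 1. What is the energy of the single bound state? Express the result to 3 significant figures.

For x ≠ 0 the bound state is ψ ∝ e^{−κ|x|}; integrating the TISE across the delta gives the cusp condition 2κ = 2mg/ℏ², so κ = 5.150.
Then E = −ℏ²κ²/(2m) = −mg²/(2ℏ²) = -13.26.

E = -13.3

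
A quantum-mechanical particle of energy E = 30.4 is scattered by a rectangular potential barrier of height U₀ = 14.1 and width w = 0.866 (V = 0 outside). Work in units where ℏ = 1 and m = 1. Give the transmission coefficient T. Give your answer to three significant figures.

T = 0.913

Above the barrier the interior wavenumber is k₂ = √(2m(E − U₀))/ℏ = 5.710, giving phase k₂w = 4.945.
T = [1 + U₀² sin²(k₂w) / (4E(E − U₀))]⁻¹ = 1/1.095 = 0.913.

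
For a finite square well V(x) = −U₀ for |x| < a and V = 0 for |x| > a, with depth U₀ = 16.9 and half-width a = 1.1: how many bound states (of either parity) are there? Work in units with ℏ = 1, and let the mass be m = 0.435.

N = 3

Define the well-strength parameter z₀ = (a/ℏ)√(2mU₀) = 1.1 × √(2·0.435·16.9) = 4.218.
The even/odd transcendental equations gain one root per π/2 in z₀, giving N = 1 + ⌊2z₀/π⌋ = 1 + ⌊2.685⌋ = 3.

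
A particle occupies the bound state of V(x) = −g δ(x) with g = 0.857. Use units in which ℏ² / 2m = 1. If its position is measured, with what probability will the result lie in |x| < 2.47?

The normalised bound state is ψ = √κ e^{−κ|x|} with κ = mg/ℏ² = 0.4285.
P(|x| < d) = ∫_{−d}^{d} κ e^{−2κ|x|} dx = 1 − e^{−2κd} = 1 − e^{−2.117} = 0.8796.

P = 0.880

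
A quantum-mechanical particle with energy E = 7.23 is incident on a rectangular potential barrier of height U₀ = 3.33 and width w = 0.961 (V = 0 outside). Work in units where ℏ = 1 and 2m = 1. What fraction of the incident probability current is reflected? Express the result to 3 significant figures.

R = 0.0810

E > U₀: inside the barrier k₂ = √(2m(E − U₀))/ℏ = 1.975, k₂w = 1.898.
T = [1 + U₀² sin²(k₂w) / (4E(E − U₀))]⁻¹ = 1/1.088 = 0.919.
R = 1 − T = 0.0810.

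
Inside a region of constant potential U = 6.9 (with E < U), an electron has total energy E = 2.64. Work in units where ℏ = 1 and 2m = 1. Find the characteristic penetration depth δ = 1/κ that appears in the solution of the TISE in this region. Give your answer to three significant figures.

δ = 0.485

Since E < U the TISE in this region is ψ'' = κ²ψ with κ = √(2m(U − E))/ℏ.
κ = √(2 × 0.5 × 4.26) = 2.064. The penetration depth is δ = 1/κ = 0.485.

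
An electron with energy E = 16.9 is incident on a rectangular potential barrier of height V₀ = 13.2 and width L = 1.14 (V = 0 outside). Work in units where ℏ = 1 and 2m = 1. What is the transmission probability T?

T = 0.685

Above the barrier the interior wavenumber is k₂ = √(2m(E − V₀))/ℏ = 1.924, giving phase k₂L = 2.193.
T = [1 + V₀² sin²(k₂L) / (4E(E − V₀))]⁻¹ = 1/1.460 = 0.685.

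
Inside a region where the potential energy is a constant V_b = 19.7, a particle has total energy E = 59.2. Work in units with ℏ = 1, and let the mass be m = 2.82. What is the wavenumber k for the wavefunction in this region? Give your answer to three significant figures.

With E > V_b the solution is oscillatory, ψ ∝ e^{±ikx} with k = √(2m(E − V_b))/ℏ.
k = √(2 × 2.82 × 39.5) = 14.93.

k = 14.9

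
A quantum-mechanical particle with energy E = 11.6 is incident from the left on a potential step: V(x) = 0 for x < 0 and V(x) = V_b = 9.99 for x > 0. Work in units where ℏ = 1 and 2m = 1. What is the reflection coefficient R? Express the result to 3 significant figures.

R = 0.209

The wavenumbers are k₁ = √(2mE)/ℏ = 3.406 on the left and k₂ = √(2m(E − V_b))/ℏ = 1.269 on the right.
Matching ψ and ψ′ at x = 0 gives r = (k₁ − k₂)/(k₁ + k₂), so R = r² = 0.2090 and T = 1 − R = 0.7910.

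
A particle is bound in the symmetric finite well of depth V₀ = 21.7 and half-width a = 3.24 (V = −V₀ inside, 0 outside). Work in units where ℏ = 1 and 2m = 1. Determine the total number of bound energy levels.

Define the well-strength parameter z₀ = (a/ℏ)√(2mV₀) = 3.24 × √(2·0.5·21.7) = 15.09.
A new bound state (alternating even/odd) appears each time z₀ passes a multiple of π/2, so N = ⌊2z₀/π⌋ + 1 = ⌊9.608⌋ + 1 = 10.

N = 10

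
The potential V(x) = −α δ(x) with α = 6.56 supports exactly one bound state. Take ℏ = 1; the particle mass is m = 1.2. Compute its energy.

E = -25.8

The bound state is ψ(x) = √κ e^{−κ|x|}. The derivative jump ψ'(0⁺) − ψ'(0⁻) = −(2mα/ℏ²)ψ(0) fixes κ = mα/ℏ² = 7.872.
Then E = −ℏ²κ²/(2m) = −mα²/(2ℏ²) = -25.82.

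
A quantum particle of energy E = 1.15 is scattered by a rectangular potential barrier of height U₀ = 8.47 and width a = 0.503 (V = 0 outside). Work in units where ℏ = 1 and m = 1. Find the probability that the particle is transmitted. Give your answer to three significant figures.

E < U₀: inside the barrier ψ ∝ e^{±κx} with κ = √(2m(U₀ − E))/ℏ = 3.826.
κa = 1.925, sinh(κa) = 3.353.
The exact tunnelling result is T⁻¹ = 1 + U₀² sinh²(κa) / [4E(U₀ − E)] = 24.96, so T = 0.0401.

T = 0.0401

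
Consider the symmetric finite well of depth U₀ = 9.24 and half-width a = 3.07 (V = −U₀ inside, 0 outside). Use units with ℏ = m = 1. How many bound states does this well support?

N = 9

Define the well-strength parameter z₀ = (a/ℏ)√(2mU₀) = 3.07 × √(2·1·9.24) = 13.20.
A new bound state (alternating even/odd) appears each time z₀ passes a multiple of π/2, so N = ⌊2z₀/π⌋ + 1 = ⌊8.402⌋ + 1 = 9.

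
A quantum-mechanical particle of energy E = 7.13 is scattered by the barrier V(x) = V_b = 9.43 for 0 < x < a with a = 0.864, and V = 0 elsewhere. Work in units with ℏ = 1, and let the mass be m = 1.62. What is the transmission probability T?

E < V_b: inside the barrier ψ ∝ e^{±κx} with κ = √(2m(V_b − E))/ℏ = 2.730.
κa = 2.359, sinh(κa) = 5.241.
Matching ψ, ψ′ at both faces gives T = [1 + V_b² sinh²(κa) / (4E(V_b − E))]⁻¹ = 1/38.23 = 0.0262.

T = 0.0262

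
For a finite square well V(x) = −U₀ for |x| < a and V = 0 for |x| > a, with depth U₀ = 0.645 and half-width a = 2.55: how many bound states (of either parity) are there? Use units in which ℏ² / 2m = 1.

N = 2

Define the well-strength parameter z₀ = (a/ℏ)√(2mU₀) = 2.55 × √(2·0.5·0.645) = 2.048.
A new bound state (alternating even/odd) appears each time z₀ passes a multiple of π/2, so N = ⌊2z₀/π⌋ + 1 = ⌊1.304⌋ + 1 = 2.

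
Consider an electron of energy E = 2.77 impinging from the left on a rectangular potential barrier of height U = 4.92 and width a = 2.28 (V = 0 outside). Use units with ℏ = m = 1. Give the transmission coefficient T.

T = 0.000308

Since E < U the interior solution is evanescent with decay constant κ = √(2m(U − E))/ℏ = 2.074.
κa = 4.728, sinh(κa) = 56.53.
The exact tunnelling result is T⁻¹ = 1 + U² sinh²(κa) / [4E(U − E)] = 3248, so T = 0.000308.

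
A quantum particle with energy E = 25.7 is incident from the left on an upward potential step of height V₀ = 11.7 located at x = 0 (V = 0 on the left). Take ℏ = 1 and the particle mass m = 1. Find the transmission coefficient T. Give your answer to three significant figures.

T = 0.977

The wavenumbers are k₁ = √(2mE)/ℏ = 7.169 on the left and k₂ = √(2m(E − V₀))/ℏ = 5.292 on the right.
Matching ψ and ψ′ at x = 0 gives r = (k₁ − k₂)/(k₁ + k₂), so R = r² = 0.02271 and T = 1 − R = 0.9773.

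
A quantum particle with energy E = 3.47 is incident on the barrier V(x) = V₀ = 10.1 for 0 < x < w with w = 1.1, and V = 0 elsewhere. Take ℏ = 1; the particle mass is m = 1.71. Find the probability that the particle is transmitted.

T = 0.000102

E < V₀: inside the barrier ψ ∝ e^{±κx} with κ = √(2m(V₀ − E))/ℏ = 4.762.
κw = 5.238, sinh(κw) = 94.14.
The exact tunnelling result is T⁻¹ = 1 + V₀² sinh²(κw) / [4E(V₀ − E)] = 9825, so T = 0.000102.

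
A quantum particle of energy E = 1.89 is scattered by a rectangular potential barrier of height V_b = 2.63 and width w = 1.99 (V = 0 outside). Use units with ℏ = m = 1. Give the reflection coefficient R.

E < V_b: inside the barrier ψ ∝ e^{±κx} with κ = √(2m(V_b − E))/ℏ = 1.217.
κw = 2.421, sinh(κw) = 5.584.
The exact tunnelling result is T⁻¹ = 1 + V_b² sinh²(κw) / [4E(V_b − E)] = 39.55, so T = 0.0253.
R = 1 − T = 0.975.

R = 0.975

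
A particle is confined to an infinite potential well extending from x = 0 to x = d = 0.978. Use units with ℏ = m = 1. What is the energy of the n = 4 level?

The infinite-well eigenfunctions ψ_n = √(2/d) sin(nπx/d) vanish at both walls, giving E_n = n²π²ℏ²/(2md²).
E_4 = 4² × π² / (2 × 1 × 0.978²) = 82.55.

E = 82.5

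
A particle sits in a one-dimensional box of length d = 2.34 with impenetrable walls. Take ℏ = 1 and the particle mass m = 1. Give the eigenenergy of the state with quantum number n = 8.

The infinite-well eigenfunctions ψ_n = √(2/d) sin(nπx/d) vanish at both walls, giving E_n = n²π²ℏ²/(2md²).
E_8 = 8² × π² / (2 × 1 × 2.34²) = 57.68.

E = 57.7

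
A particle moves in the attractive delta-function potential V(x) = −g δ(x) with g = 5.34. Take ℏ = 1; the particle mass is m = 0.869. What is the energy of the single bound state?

For x ≠ 0 the bound state is ψ ∝ e^{−κ|x|}; integrating the TISE across the delta gives the cusp condition 2κ = 2mg/ℏ², so κ = 4.640.
Then E = −ℏ²κ²/(2m) = −mg²/(2ℏ²) = -12.39.

E = -12.4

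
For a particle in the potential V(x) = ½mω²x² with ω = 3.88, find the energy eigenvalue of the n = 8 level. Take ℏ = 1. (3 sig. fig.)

Using E_n = (n + ½)ℏω: E_8 = 8.5 × 3.88 = 32.98.

E = 33.0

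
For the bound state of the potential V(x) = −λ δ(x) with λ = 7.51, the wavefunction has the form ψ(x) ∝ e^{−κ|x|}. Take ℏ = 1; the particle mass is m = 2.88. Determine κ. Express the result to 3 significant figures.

Integrating the TISE across x = 0 gives the cusp condition ψ'(0⁺) − ψ'(0⁻) = −(2mλ/ℏ²)ψ(0).
With ψ ∝ e^{−κ|x|} this yields −2κ = −2mλ/ℏ², so κ = mλ/ℏ² = 21.63.

κ = 21.6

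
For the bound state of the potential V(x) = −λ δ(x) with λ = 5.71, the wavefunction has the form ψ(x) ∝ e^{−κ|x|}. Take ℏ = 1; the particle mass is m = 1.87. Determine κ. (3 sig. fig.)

κ = 10.7

Integrating the TISE across x = 0 gives the cusp condition ψ'(0⁺) − ψ'(0⁻) = −(2mλ/ℏ²)ψ(0).
With ψ ∝ e^{−κ|x|} this yields −2κ = −2mλ/ℏ², so κ = mλ/ℏ² = 10.68.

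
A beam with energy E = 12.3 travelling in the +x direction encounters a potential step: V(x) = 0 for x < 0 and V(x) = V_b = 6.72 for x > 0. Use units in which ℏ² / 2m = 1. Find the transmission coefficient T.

On each side the TISE gives plane waves with k = √(2m(E − V))/ℏ: k₁ = √(2·½·12.3) = 3.507, k₂ = √(2·½·5.58) = 2.362.
Continuity of ψ and ψ′ at the step yields the reflection amplitude r = (k₁ − k₂)/(k₁ + k₂) = 0.1951; thus R = |r|² = 0.03805, T = 0.9619.

T = 0.962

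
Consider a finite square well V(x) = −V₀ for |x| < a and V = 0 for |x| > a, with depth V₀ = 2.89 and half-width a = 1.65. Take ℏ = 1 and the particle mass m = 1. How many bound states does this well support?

N = 3

Define the well-strength parameter z₀ = (a/ℏ)√(2mV₀) = 1.65 × √(2·1·2.89) = 3.967.
The even/odd transcendental equations gain one root per π/2 in z₀, giving N = 1 + ⌊2z₀/π⌋ = 1 + ⌊2.525⌋ = 3.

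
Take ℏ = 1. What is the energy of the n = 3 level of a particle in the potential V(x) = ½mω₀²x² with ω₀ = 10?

E = 35.0

Using E_n = (n + ½)ℏω₀: E_3 = 3.5 × 10 = 35.00.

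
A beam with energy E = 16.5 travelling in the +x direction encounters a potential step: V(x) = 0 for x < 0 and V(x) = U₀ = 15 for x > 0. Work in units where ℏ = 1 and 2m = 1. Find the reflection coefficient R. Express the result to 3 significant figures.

R = 0.288

On each side the TISE gives plane waves with k = √(2m(E − V))/ℏ: k₁ = √(2·½·16.5) = 4.062, k₂ = √(2·½·1.5) = 1.225.
Matching ψ and ψ′ at x = 0 gives r = (k₁ − k₂)/(k₁ + k₂), so R = r² = 0.2880 and T = 1 − R = 0.7120.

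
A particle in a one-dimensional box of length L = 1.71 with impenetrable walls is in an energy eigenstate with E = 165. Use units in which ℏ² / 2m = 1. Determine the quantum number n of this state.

n = 7

From E_n = n²π²ℏ²/(2mL²) invert to n = √(2mL²E)/(πℏ).
n = (1.71/π) × √(2 × 0.5 × 165) = 6.992 → n = 7.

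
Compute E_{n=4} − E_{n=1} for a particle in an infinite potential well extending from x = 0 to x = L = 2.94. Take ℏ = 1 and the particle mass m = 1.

ΔE = 8.56

E_n = n²π²ℏ²/(2mL²), so ΔE = (4² − 1²) π²ℏ²/(2mL²).
ΔE = 15 × π² / (2 × 1 × 2.94²) = 8.564.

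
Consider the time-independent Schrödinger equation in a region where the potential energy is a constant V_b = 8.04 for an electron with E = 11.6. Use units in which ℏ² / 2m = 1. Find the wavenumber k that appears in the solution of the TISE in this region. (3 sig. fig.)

k = 1.89

With E > V_b the solution is oscillatory, ψ ∝ e^{±ikx} with k = √(2m(E − V_b))/ℏ.
k = √(2 × 0.5 × 3.56) = 1.887.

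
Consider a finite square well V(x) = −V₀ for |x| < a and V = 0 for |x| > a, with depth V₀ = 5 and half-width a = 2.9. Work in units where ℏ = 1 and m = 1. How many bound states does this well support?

N = 6

Define the well-strength parameter z₀ = (a/ℏ)√(2mV₀) = 2.9 × √(2·1·5) = 9.171.
The even/odd transcendental equations gain one root per π/2 in z₀, giving N = 1 + ⌊2z₀/π⌋ = 1 + ⌊5.838⌋ = 6.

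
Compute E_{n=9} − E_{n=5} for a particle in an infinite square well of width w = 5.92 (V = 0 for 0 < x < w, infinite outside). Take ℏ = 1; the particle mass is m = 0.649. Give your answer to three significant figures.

ΔE = 12.1

E_n = n²π²ℏ²/(2mw²), so ΔE = (9² − 5²) π²ℏ²/(2mw²).
ΔE = 56 × π² / (2 × 0.649 × 5.92²) = 12.15.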